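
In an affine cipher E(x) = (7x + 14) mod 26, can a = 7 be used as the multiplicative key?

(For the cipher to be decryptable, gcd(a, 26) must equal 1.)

Step 1: Compute gcd(7, 26).
Step 2: gcd(7, 26) = 1.
Since gcd = 1, 7 is coprime with 26, so it is a valid key.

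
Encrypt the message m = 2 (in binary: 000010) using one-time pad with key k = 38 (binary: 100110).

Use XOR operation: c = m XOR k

Step 1: Write out the XOR operation bit by bit:
  Message: 000010
  Key:     100110
  XOR:     100100
Step 2: Convert to decimal: 100100 = 36.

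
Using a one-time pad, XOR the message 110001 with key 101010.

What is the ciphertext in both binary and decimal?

Step 1: Write out the XOR operation bit by bit:
  Message: 110001
  Key:     101010
  XOR:     011011
Step 2: Convert to decimal: 011011 = 27.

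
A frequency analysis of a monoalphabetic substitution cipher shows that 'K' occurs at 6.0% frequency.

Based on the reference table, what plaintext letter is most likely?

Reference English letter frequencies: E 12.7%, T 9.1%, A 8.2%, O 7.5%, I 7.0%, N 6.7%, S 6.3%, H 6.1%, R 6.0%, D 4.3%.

Step 1: The observed frequency is 6.0%.
Step 2: Compare with English frequencies:
  E: 12.7% (difference: 6.7%)
  T: 9.1% (difference: 3.1%)
  A: 8.2% (difference: 2.2%)
  O: 7.5% (difference: 1.5%)
  I: 7.0% (difference: 1.0%)
  N: 6.7% (difference: 0.7%)
  S: 6.3% (difference: 0.3%)
  H: 6.1% (difference: 0.1%)
  R: 6.0% (difference: 0.0%) <-- closest
  D: 4.3% (difference: 1.7%)
Step 3: 'K' most likely represents 'R' (frequency 6.0%).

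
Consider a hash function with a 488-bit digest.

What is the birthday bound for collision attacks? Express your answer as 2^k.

Step 1: The birthday paradox gives collision probability ~50% after sqrt(2^n) = 2^(n/2) hashes.
Step 2: For 488-bit output: 2^(488/2) = 2^244.
Step 3: Approximately 2^244 hash computations needed.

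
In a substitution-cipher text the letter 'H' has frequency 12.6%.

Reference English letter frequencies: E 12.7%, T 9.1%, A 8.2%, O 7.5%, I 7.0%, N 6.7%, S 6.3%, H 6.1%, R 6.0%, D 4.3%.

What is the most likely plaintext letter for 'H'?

Step 1: The observed frequency is 12.6%.
Step 2: Compare with English frequencies:
  E: 12.7% (difference: 0.1%) <-- closest
  T: 9.1% (difference: 3.5%)
  A: 8.2% (difference: 4.4%)
  O: 7.5% (difference: 5.1%)
  I: 7.0% (difference: 5.6%)
  N: 6.7% (difference: 5.9%)
  S: 6.3% (difference: 6.3%)
  H: 6.1% (difference: 6.5%)
  R: 6.0% (difference: 6.6%)
  D: 4.3% (difference: 8.3%)
Step 3: 'H' most likely represents 'E' (frequency 12.7%).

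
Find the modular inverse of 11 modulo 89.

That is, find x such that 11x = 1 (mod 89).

Step 1: We need x such that 11 * x = 1 (mod 89).
Step 2: Using the extended Euclidean algorithm or trial:
  11 * 81 = 891 = 10 * 89 + 1.
Step 3: Since 891 mod 89 = 1, the inverse is x = 81.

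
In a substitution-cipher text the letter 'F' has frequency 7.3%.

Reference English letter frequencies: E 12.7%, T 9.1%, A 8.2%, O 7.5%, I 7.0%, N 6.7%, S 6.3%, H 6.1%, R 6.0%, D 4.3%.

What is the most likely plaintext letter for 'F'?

Step 1: The observed frequency is 7.3%.
Step 2: Compare with English frequencies:
  E: 12.7% (difference: 5.4%)
  T: 9.1% (difference: 1.8%)
  A: 8.2% (difference: 0.9%)
  O: 7.5% (difference: 0.2%) <-- closest
  I: 7.0% (difference: 0.3%)
  N: 6.7% (difference: 0.6%)
  S: 6.3% (difference: 1.0%)
  H: 6.1% (difference: 1.2%)
  R: 6.0% (difference: 1.3%)
  D: 4.3% (difference: 3.0%)
Step 3: 'F' most likely represents 'O' (frequency 7.5%).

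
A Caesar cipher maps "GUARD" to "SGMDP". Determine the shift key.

Step 1: Compare first letters: G (position 6) -> S (position 18).
Step 2: Shift = (18 - 6) mod 26 = 12.
The shift value is 12.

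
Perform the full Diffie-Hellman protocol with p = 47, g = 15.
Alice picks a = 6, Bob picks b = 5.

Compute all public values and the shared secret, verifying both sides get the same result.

Step 1: A = g^a mod p = 15^6 mod 47 = 34.
Step 2: B = g^b mod p = 15^5 mod 47 = 43.
Step 3: Alice computes s = B^a mod p = 43^6 mod 47 = 7.
Step 4: Bob computes s = A^b mod p = 34^5 mod 47 = 7.
Both sides agree: shared secret = 7.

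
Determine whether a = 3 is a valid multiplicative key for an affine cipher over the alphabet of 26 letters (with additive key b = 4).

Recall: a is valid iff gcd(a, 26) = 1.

Step 1: Compute gcd(3, 26).
Step 2: gcd(3, 26) = 1.
Since gcd = 1, 3 is coprime with 26, so it is a valid key.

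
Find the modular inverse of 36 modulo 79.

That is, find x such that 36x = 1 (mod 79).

Step 1: We need x such that 36 * x = 1 (mod 79).
Step 2: Using the extended Euclidean algorithm or trial:
  36 * 11 = 396 = 5 * 79 + 1.
Step 3: Since 396 mod 79 = 1, the inverse is x = 11.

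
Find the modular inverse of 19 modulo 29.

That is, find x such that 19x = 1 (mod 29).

Step 1: We need x such that 19 * x = 1 (mod 29).
Step 2: Using the extended Euclidean algorithm or trial:
  19 * 26 = 494 = 17 * 29 + 1.
Step 3: Since 494 mod 29 = 1, the inverse is x = 26.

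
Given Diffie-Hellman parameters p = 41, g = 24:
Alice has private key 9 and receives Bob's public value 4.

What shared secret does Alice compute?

Step 1: s = B^a mod p = 4^9 mod 41.
  4^1 mod 41 = 4
  4^2 mod 41 = (4 * 4) mod 41 = 16
  4^3 mod 41 = (16 * 4) mod 41 = 23
  4^4 mod 41 = (23 * 4) mod 41 = 10
  4^5 mod 41 = (10 * 4) mod 41 = 40
  4^6 mod 41 = (40 * 4) mod 41 = 37
  4^7 mod 41 = (37 * 4) mod 41 = 25
  4^8 mod 41 = (25 * 4) mod 41 = 18
  4^9 mod 41 = (18 * 4) mod 41 = 31
Result: shared secret = 31.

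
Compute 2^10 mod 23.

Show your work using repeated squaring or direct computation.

Step 1: Compute 2^10 mod 23 step by step, reducing modulo 23 at each step.
  2^1 mod 23 = 2
  2^2 mod 23 = (2 * 2) mod 23 = 4
  2^3 mod 23 = (4 * 2) mod 23 = 8
  2^4 mod 23 = (8 * 2) mod 23 = 16
  2^5 mod 23 = (16 * 2) mod 23 = 9
  2^6 mod 23 = (9 * 2) mod 23 = 18
  2^7 mod 23 = (18 * 2) mod 23 = 13
  2^8 mod 23 = (13 * 2) mod 23 = 3
  2^9 mod 23 = (3 * 2) mod 23 = 6
  2^10 mod 23 = (6 * 2) mod 23 = 12
Step 2: Result = 12.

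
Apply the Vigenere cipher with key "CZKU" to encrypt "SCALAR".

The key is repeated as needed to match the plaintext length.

Step 1: Repeat key to match plaintext length:
  Plaintext: SCALAR
  Key:       CZKUCZ
Step 2: Encrypt each letter:
  S(18) + C(2) = (18+2) mod 26 = 20 = U
  C(2) + Z(25) = (2+25) mod 26 = 1 = B
  A(0) + K(10) = (0+10) mod 26 = 10 = K
  L(11) + U(20) = (11+20) mod 26 = 5 = F
  A(0) + C(2) = (0+2) mod 26 = 2 = C
  R(17) + Z(25) = (17+25) mod 26 = 16 = Q
Ciphertext: UBKFCQ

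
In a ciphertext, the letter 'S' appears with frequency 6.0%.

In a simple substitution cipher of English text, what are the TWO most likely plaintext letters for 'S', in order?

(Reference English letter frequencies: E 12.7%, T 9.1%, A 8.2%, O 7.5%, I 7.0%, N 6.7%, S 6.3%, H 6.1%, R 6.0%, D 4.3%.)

Step 1: Observed frequency of 'S' is 6.0%.
Step 2: Compute distances to each reference frequency and sort:
  R (6.0%): difference = 0.0% <-- BEST
  H (6.1%): difference = 0.1% <-- RUNNER-UP
  S (6.3%): difference = 0.3%
  N (6.7%): difference = 0.7%
  I (7.0%): difference = 1.0%
Step 3: Most likely is 'R' (6.0%, diff 0.0%); second most likely is 'H' (6.1%, diff 0.1%).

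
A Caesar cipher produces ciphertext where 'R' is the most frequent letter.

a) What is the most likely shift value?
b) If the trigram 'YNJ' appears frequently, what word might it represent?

Step 1: In English, 'E' is the most frequent letter (12.7%).
Step 2: The most frequent ciphertext letter is 'R' (position 17).
Step 3: Shift = (17 - 4) mod 26 = 13.
Step 4: Decrypt 'YNJ' by shifting back 13:
  Y -> L
  N -> A
  J -> W
Step 5: 'YNJ' decrypts to 'LAW'.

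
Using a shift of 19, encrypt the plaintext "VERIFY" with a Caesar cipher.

Step 1: For each letter, shift forward by 19 positions (mod 26).
  V (position 21) -> position (21+19) mod 26 = 14 -> O
  E (position 4) -> position (4+19) mod 26 = 23 -> X
  R (position 17) -> position (17+19) mod 26 = 10 -> K
  I (position 8) -> position (8+19) mod 26 = 1 -> B
  F (position 5) -> position (5+19) mod 26 = 24 -> Y
  Y (position 24) -> position (24+19) mod 26 = 17 -> R
Result: OXKBYR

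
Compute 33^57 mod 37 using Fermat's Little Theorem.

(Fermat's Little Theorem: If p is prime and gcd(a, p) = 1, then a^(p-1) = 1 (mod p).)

Step 1: Since 37 is prime, by Fermat's Little Theorem: 33^36 = 1 (mod 37).
Step 2: Reduce exponent: 57 mod 36 = 21.
Step 3: So 33^57 = 33^21 (mod 37).
Step 4: 33^21 mod 37 = 10.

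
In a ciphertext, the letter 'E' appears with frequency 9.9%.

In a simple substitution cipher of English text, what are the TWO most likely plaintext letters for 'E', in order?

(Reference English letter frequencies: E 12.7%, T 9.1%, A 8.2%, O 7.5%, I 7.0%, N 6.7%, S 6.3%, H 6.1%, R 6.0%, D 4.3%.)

Step 1: Observed frequency of 'E' is 9.9%.
Step 2: Compute distances to each reference frequency and sort:
  T (9.1%): difference = 0.8% <-- BEST
  A (8.2%): difference = 1.7% <-- RUNNER-UP
  O (7.5%): difference = 2.4%
  E (12.7%): difference = 2.8%
  I (7.0%): difference = 2.9%
Step 3: Most likely is 'T' (9.1%, diff 0.8%); second most likely is 'A' (8.2%, diff 1.7%).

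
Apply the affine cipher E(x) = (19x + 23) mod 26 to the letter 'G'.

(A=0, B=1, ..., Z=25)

Step 1: Convert 'G' to number: x = 6.
Step 2: E(6) = (19 * 6 + 23) mod 26 = 137 mod 26 = 7.
Step 3: Convert 7 back to letter: H.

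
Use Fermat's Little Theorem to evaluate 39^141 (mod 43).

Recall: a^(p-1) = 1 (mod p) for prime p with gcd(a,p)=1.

Step 1: Since 43 is prime, by Fermat's Little Theorem: 39^42 = 1 (mod 43).
Step 2: Reduce exponent: 141 mod 42 = 15.
Step 3: So 39^141 = 39^15 (mod 43).
Step 4: 39^15 mod 43 = 39.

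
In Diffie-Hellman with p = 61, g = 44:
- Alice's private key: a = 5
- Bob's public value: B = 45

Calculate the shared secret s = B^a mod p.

Step 1: s = B^a mod p = 45^5 mod 61.
  45^1 mod 61 = 45
  45^2 mod 61 = (45 * 45) mod 61 = 12
  45^3 mod 61 = (12 * 45) mod 61 = 52
  45^4 mod 61 = (52 * 45) mod 61 = 22
  45^5 mod 61 = (22 * 45) mod 61 = 14
Result: shared secret = 14.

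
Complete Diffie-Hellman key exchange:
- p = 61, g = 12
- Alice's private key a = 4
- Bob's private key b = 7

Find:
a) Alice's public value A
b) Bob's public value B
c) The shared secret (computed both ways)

Step 1: A = g^a mod p = 12^4 mod 61 = 57.
Step 2: B = g^b mod p = 12^7 mod 61 = 42.
Step 3: Alice computes s = B^a mod p = 42^4 mod 61 = 25.
Step 4: Bob computes s = A^b mod p = 57^7 mod 61 = 25.
Both sides agree: shared secret = 25.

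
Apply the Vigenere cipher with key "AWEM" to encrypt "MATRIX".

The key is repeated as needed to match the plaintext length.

Step 1: Repeat key to match plaintext length:
  Plaintext: MATRIX
  Key:       AWEMAW
Step 2: Encrypt each letter:
  M(12) + A(0) = (12+0) mod 26 = 12 = M
  A(0) + W(22) = (0+22) mod 26 = 22 = W
  T(19) + E(4) = (19+4) mod 26 = 23 = X
  R(17) + M(12) = (17+12) mod 26 = 3 = D
  I(8) + A(0) = (8+0) mod 26 = 8 = I
  X(23) + W(22) = (23+22) mod 26 = 19 = T
Ciphertext: MWXDIT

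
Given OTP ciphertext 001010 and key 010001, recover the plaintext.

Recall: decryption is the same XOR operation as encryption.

Step 1: XOR ciphertext with key:
  Ciphertext: 001010
  Key:        010001
  XOR:        011011
Step 2: Plaintext = 011011 = 27 in decimal.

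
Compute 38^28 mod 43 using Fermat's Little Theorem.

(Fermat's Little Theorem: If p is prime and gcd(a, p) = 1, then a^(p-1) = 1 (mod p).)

Step 1: Since 43 is prime, by Fermat's Little Theorem: 38^42 = 1 (mod 43).
Step 2: Reduce exponent: 28 mod 42 = 28.
Step 3: So 38^28 = 38^28 (mod 43).
Step 4: 38^28 mod 43 = 6.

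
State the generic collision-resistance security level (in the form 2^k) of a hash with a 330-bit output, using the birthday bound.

Step 1: The birthday paradox gives collision probability ~50% after sqrt(2^n) = 2^(n/2) hashes.
Step 2: For 330-bit output: 2^(330/2) = 2^165.
Step 3: Approximately 2^165 hash computations needed.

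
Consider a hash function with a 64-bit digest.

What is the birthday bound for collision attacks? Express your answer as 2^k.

Step 1: The birthday paradox gives collision probability ~50% after sqrt(2^n) = 2^(n/2) hashes.
Step 2: For 64-bit output: 2^(64/2) = 2^32.
Step 3: Approximately 2^32 hash computations needed.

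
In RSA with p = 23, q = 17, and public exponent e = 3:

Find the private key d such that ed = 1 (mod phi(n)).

Step 1: n = 23 * 17 = 391.
Step 2: phi(n) = 22 * 16 = 352.
Step 3: Find d such that 3 * d = 1 (mod 352).
Step 4: d = 3^(-1) mod 352 = 235.
Verification: 3 * 235 = 705 = 2 * 352 + 1.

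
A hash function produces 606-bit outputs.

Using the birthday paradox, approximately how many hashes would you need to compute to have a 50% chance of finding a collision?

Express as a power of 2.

Step 1: The birthday paradox gives collision probability ~50% after sqrt(2^n) = 2^(n/2) hashes.
Step 2: For 606-bit output: 2^(606/2) = 2^303.
Step 3: Approximately 2^303 hash computations needed.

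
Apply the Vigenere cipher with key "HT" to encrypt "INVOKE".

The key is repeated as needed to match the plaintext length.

Step 1: Repeat key to match plaintext length:
  Plaintext: INVOKE
  Key:       HTHTHT
Step 2: Encrypt each letter:
  I(8) + H(7) = (8+7) mod 26 = 15 = P
  N(13) + T(19) = (13+19) mod 26 = 6 = G
  V(21) + H(7) = (21+7) mod 26 = 2 = C
  O(14) + T(19) = (14+19) mod 26 = 7 = H
  K(10) + H(7) = (10+7) mod 26 = 17 = R
  E(4) + T(19) = (4+19) mod 26 = 23 = X
Ciphertext: PGCHRX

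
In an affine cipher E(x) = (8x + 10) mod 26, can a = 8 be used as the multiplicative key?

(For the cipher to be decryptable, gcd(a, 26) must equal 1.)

Step 1: Compute gcd(8, 26).
Step 2: gcd(8, 26) = 2.
Since gcd = 2 != 1, 8 shares a common factor with 26, so it cannot be used.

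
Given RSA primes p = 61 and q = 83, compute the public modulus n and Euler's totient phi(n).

Step 1: n = p * q = 61 * 83 = 5063.
Step 2: phi(n) = (p-1)(q-1) = 60 * 82 = 4920.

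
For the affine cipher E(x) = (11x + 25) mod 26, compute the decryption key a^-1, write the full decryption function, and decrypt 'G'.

Step 1: Find a^-1, the modular inverse of 11 mod 26.
Step 2: We need 11 * a^-1 = 1 (mod 26).
Step 3: 11 * 19 = 209 = 8 * 26 + 1, so a^-1 = 19.
Step 4: D(y) = 19(y - 25) mod 26.
Step 5: Apply to 'G' (y = 6): D(6) = 19 * (6 - 25) mod 26 = 19 * -19 mod 26 = 3 -> 'D'.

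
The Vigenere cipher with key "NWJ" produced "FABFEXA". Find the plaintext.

Step 1: Extend key: NWJNWJN
Step 2: Decrypt each letter (c - k) mod 26:
  F(5) - N(13) = (5-13) mod 26 = 18 = S
  A(0) - W(22) = (0-22) mod 26 = 4 = E
  B(1) - J(9) = (1-9) mod 26 = 18 = S
  F(5) - N(13) = (5-13) mod 26 = 18 = S
  E(4) - W(22) = (4-22) mod 26 = 8 = I
  X(23) - J(9) = (23-9) mod 26 = 14 = O
  A(0) - N(13) = (0-13) mod 26 = 13 = N
Plaintext: SESSION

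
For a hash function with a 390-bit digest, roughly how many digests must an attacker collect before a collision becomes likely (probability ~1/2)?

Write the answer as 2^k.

Step 1: The birthday paradox gives collision probability ~50% after sqrt(2^n) = 2^(n/2) hashes.
Step 2: For 390-bit output: 2^(390/2) = 2^195.
Step 3: Approximately 2^195 hash computations needed.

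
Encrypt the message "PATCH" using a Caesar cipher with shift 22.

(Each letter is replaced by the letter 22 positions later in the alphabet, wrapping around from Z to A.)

Step 1: For each letter, shift forward by 22 positions (mod 26).
  P (position 15) -> position (15+22) mod 26 = 11 -> L
  A (position 0) -> position (0+22) mod 26 = 22 -> W
  T (position 19) -> position (19+22) mod 26 = 15 -> P
  C (position 2) -> position (2+22) mod 26 = 24 -> Y
  H (position 7) -> position (7+22) mod 26 = 3 -> D
Result: LWPYD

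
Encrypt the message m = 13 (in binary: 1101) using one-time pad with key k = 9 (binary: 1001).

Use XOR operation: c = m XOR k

Step 1: Write out the XOR operation bit by bit:
  Message: 1101
  Key:     1001
  XOR:     0100
Step 2: Convert to decimal: 0100 = 4.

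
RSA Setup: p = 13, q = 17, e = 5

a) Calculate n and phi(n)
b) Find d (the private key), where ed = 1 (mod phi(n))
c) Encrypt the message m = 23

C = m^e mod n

Step 1: n = 13 * 17 = 221.
Step 2: phi(n) = (13-1)(17-1) = 12 * 16 = 192.
Step 3: Find d = 5^(-1) mod 192 = 77.
  Verify: 5 * 77 = 385 = 1 (mod 192).
Step 4: C = 23^5 mod 221 = 160.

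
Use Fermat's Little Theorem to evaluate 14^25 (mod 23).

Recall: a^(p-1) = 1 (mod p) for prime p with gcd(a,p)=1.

Step 1: Since 23 is prime, by Fermat's Little Theorem: 14^22 = 1 (mod 23).
Step 2: Reduce exponent: 25 mod 22 = 3.
Step 3: So 14^25 = 14^3 (mod 23).
Step 4: 14^3 mod 23 = 7.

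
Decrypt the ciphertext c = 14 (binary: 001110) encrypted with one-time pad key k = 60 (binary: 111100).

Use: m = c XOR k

Step 1: XOR ciphertext with key:
  Ciphertext: 001110
  Key:        111100
  XOR:        110010
Step 2: Plaintext = 110010 = 50 in decimal.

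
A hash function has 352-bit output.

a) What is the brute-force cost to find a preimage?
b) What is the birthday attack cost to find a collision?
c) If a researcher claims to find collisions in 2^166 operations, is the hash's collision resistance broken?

Step 1: Preimage resistance requires brute-force of 2^352 operations.
Step 2: Collision resistance (birthday bound) = 2^(352/2) = 2^176.
Step 3: The claimed attack costs 2^166 operations.
Step 4: Since 2^166 < 2^176, the claimed attack beats the generic birthday bound, so collision resistance is broken.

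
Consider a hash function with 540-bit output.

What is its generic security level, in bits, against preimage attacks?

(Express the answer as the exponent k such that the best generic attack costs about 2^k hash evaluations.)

Step 1: The hash has a 540-bit output.
Step 2: Preimage resistance means: given a digest h(x), it should be infeasible to find any input that hashes to it.
With a 540-bit output there are 2^540 possible digests, so a generic brute-force preimage search costs about 2^540 evaluations.
Step 3: Security level = 540 bits.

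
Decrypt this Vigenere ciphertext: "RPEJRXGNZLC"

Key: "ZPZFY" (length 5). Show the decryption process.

Step 1: Key 'ZPZFY' has length 5. Extended key: ZPZFYZPZFYZ
Step 2: Decrypt each position:
  R(17) - Z(25) = 18 = S
  P(15) - P(15) = 0 = A
  E(4) - Z(25) = 5 = F
  J(9) - F(5) = 4 = E
  R(17) - Y(24) = 19 = T
  X(23) - Z(25) = 24 = Y
  G(6) - P(15) = 17 = R
  N(13) - Z(25) = 14 = O
  Z(25) - F(5) = 20 = U
  L(11) - Y(24) = 13 = N
  C(2) - Z(25) = 3 = D
Plaintext: SAFETYROUND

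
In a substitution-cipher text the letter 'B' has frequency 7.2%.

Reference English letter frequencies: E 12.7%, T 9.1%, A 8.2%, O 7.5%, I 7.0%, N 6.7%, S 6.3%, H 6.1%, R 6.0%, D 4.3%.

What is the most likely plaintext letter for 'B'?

Step 1: The observed frequency is 7.2%.
Step 2: Compare with English frequencies:
  E: 12.7% (difference: 5.5%)
  T: 9.1% (difference: 1.9%)
  A: 8.2% (difference: 1.0%)
  O: 7.5% (difference: 0.3%)
  I: 7.0% (difference: 0.2%) <-- closest
  N: 6.7% (difference: 0.5%)
  S: 6.3% (difference: 0.9%)
  H: 6.1% (difference: 1.1%)
  R: 6.0% (difference: 1.2%)
  D: 4.3% (difference: 2.9%)
Step 3: 'B' most likely represents 'I' (frequency 7.0%).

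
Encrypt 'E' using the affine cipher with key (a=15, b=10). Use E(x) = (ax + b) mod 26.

Step 1: Convert 'E' to number: x = 4.
Step 2: E(4) = (15 * 4 + 10) mod 26 = 70 mod 26 = 18.
Step 3: Convert 18 back to letter: S.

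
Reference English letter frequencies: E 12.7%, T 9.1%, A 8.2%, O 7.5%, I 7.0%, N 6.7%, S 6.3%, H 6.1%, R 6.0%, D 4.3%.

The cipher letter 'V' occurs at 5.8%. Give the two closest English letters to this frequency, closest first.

Step 1: Observed frequency of 'V' is 5.8%.
Step 2: Compute distances to each reference frequency and sort:
  R (6.0%): difference = 0.2% <-- BEST
  H (6.1%): difference = 0.3% <-- RUNNER-UP
  S (6.3%): difference = 0.5%
  N (6.7%): difference = 0.9%
  I (7.0%): difference = 1.2%
Step 3: Most likely is 'R' (6.0%, diff 0.2%); second most likely is 'H' (6.1%, diff 0.3%).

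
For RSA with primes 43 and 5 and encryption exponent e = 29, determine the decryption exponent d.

Step 1: n = 43 * 5 = 215.
Step 2: phi(n) = 42 * 4 = 168.
Step 3: Find d such that 29 * d = 1 (mod 168).
Step 4: d = 29^(-1) mod 168 = 29.
Verification: 29 * 29 = 841 = 5 * 168 + 1.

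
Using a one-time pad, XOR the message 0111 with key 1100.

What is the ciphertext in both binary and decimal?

Step 1: Write out the XOR operation bit by bit:
  Message: 0111
  Key:     1100
  XOR:     1011
Step 2: Convert to decimal: 1011 = 11.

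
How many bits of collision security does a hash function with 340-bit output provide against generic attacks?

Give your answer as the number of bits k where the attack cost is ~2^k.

Step 1: The hash has a 340-bit output.
Step 2: Collision resistance means it should be infeasible to find any x != y with h(x) = h(y).
By the birthday bound, a generic collision search succeeds after about sqrt(2^340) = 2^(340/2) = 2^170 evaluations.
Step 3: Security level = 170 bits.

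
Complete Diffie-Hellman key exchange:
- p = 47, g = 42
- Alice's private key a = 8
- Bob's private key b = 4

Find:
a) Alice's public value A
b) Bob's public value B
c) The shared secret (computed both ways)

Step 1: A = g^a mod p = 42^8 mod 47 = 8.
Step 2: B = g^b mod p = 42^4 mod 47 = 14.
Step 3: Alice computes s = B^a mod p = 14^8 mod 47 = 7.
Step 4: Bob computes s = A^b mod p = 8^4 mod 47 = 7.
Both sides agree: shared secret = 7.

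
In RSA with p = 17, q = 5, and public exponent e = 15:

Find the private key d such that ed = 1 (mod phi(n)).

Step 1: n = 17 * 5 = 85.
Step 2: phi(n) = 16 * 4 = 64.
Step 3: Find d such that 15 * d = 1 (mod 64).
Step 4: d = 15^(-1) mod 64 = 47.
Verification: 15 * 47 = 705 = 11 * 64 + 1.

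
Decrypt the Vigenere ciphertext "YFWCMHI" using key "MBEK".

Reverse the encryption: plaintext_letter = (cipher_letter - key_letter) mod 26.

Step 1: Extend key: MBEKMBE
Step 2: Decrypt each letter (c - k) mod 26:
  Y(24) - M(12) = (24-12) mod 26 = 12 = M
  F(5) - B(1) = (5-1) mod 26 = 4 = E
  W(22) - E(4) = (22-4) mod 26 = 18 = S
  C(2) - K(10) = (2-10) mod 26 = 18 = S
  M(12) - M(12) = (12-12) mod 26 = 0 = A
  H(7) - B(1) = (7-1) mod 26 = 6 = G
  I(8) - E(4) = (8-4) mod 26 = 4 = E
Plaintext: MESSAGE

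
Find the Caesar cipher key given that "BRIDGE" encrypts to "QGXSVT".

Step 1: Compare first letters: B (position 1) -> Q (position 16).
Step 2: Shift = (16 - 1) mod 26 = 15.
The shift value is 15.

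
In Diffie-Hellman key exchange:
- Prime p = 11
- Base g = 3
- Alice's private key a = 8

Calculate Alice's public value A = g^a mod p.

Step 1: A = g^a mod p = 3^8 mod 11.
  3^1 mod 11 = 3
  3^2 mod 11 = (3 * 3) mod 11 = 9
  3^3 mod 11 = (9 * 3) mod 11 = 5
  3^4 mod 11 = (5 * 3) mod 11 = 4
  3^5 mod 11 = (4 * 3) mod 11 = 1
  3^6 mod 11 = (1 * 3) mod 11 = 3
  3^7 mod 11 = (3 * 3) mod 11 = 9
  3^8 mod 11 = (9 * 3) mod 11 = 5
Result: A = 5.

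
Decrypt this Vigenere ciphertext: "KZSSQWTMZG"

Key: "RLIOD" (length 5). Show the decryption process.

Step 1: Key 'RLIOD' has length 5. Extended key: RLIODRLIOD
Step 2: Decrypt each position:
  K(10) - R(17) = 19 = T
  Z(25) - L(11) = 14 = O
  S(18) - I(8) = 10 = K
  S(18) - O(14) = 4 = E
  Q(16) - D(3) = 13 = N
  W(22) - R(17) = 5 = F
  T(19) - L(11) = 8 = I
  M(12) - I(8) = 4 = E
  Z(25) - O(14) = 11 = L
  G(6) - D(3) = 3 = D
Plaintext: TOKENFIELD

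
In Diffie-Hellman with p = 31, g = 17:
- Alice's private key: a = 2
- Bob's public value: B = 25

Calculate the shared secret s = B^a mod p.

Step 1: s = B^a mod p = 25^2 mod 31.
  25^1 mod 31 = 25
  25^2 mod 31 = (25 * 25) mod 31 = 5
Result: shared secret = 5.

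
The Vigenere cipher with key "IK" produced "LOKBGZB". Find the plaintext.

Step 1: Extend key: IKIKIKI
Step 2: Decrypt each letter (c - k) mod 26:
  L(11) - I(8) = (11-8) mod 26 = 3 = D
  O(14) - K(10) = (14-10) mod 26 = 4 = E
  K(10) - I(8) = (10-8) mod 26 = 2 = C
  B(1) - K(10) = (1-10) mod 26 = 17 = R
  G(6) - I(8) = (6-8) mod 26 = 24 = Y
  Z(25) - K(10) = (25-10) mod 26 = 15 = P
  B(1) - I(8) = (1-8) mod 26 = 19 = T
Plaintext: DECRYPT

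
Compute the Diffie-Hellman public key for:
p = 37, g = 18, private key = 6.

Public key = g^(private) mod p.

Step 1: A = g^a mod p = 18^6 mod 37.
  18^1 mod 37 = 18
  18^2 mod 37 = (18 * 18) mod 37 = 28
  18^3 mod 37 = (28 * 18) mod 37 = 23
  18^4 mod 37 = (23 * 18) mod 37 = 7
  18^5 mod 37 = (7 * 18) mod 37 = 15
  18^6 mod 37 = (15 * 18) mod 37 = 11
Result: A = 11.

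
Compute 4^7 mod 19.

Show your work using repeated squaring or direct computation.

Step 1: Compute 4^7 mod 19 step by step, reducing modulo 19 at each step.
  4^1 mod 19 = 4
  4^2 mod 19 = (4 * 4) mod 19 = 16
  4^3 mod 19 = (16 * 4) mod 19 = 7
  4^4 mod 19 = (7 * 4) mod 19 = 9
  4^5 mod 19 = (9 * 4) mod 19 = 17
  4^6 mod 19 = (17 * 4) mod 19 = 11
  4^7 mod 19 = (11 * 4) mod 19 = 6
Step 2: Result = 6.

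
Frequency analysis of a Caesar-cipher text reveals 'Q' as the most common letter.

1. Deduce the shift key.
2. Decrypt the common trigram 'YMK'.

Step 1: In English, 'E' is the most frequent letter (12.7%).
Step 2: The most frequent ciphertext letter is 'Q' (position 16).
Step 3: Shift = (16 - 4) mod 26 = 12.
Step 4: Decrypt 'YMK' by shifting back 12:
  Y -> M
  M -> A
  K -> Y
Step 5: 'YMK' decrypts to 'MAY'.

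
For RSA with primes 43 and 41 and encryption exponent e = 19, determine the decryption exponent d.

Step 1: n = 43 * 41 = 1763.
Step 2: phi(n) = 42 * 40 = 1680.
Step 3: Find d such that 19 * d = 1 (mod 1680).
Step 4: d = 19^(-1) mod 1680 = 619.
Verification: 19 * 619 = 11761 = 7 * 1680 + 1.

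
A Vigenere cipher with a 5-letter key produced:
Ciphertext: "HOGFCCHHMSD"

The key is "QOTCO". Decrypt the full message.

Step 1: Key 'QOTCO' has length 5. Extended key: QOTCOQOTCOQ
Step 2: Decrypt each position:
  H(7) - Q(16) = 17 = R
  O(14) - O(14) = 0 = A
  G(6) - T(19) = 13 = N
  F(5) - C(2) = 3 = D
  C(2) - O(14) = 14 = O
  C(2) - Q(16) = 12 = M
  H(7) - O(14) = 19 = T
  H(7) - T(19) = 14 = O
  M(12) - C(2) = 10 = K
  S(18) - O(14) = 4 = E
  D(3) - Q(16) = 13 = N
Plaintext: RANDOMTOKEN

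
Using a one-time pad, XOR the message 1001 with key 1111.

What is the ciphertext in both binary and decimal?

Step 1: Write out the XOR operation bit by bit:
  Message: 1001
  Key:     1111
  XOR:     0110
Step 2: Convert to decimal: 0110 = 6.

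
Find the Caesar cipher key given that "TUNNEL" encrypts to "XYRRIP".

Step 1: Compare first letters: T (position 19) -> X (position 23).
Step 2: Shift = (23 - 19) mod 26 = 4.
The shift value is 4.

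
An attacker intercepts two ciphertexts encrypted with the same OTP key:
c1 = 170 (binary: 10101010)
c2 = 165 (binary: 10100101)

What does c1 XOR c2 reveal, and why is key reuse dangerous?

Step 1: c1 XOR c2 = (m1 XOR k) XOR (m2 XOR k).
Step 2: By XOR associativity/commutativity: = m1 XOR m2 XOR k XOR k = m1 XOR m2.
Step 3: 10101010 XOR 10100101 = 00001111 = 15.
Step 4: The key cancels out! An attacker learns m1 XOR m2 = 15, revealing the relationship between plaintexts.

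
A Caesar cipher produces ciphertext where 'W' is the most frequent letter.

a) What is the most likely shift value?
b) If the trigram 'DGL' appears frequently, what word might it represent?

Step 1: In English, 'E' is the most frequent letter (12.7%).
Step 2: The most frequent ciphertext letter is 'W' (position 22).
Step 3: Shift = (22 - 4) mod 26 = 18.
Step 4: Decrypt 'DGL' by shifting back 18:
  D -> L
  G -> O
  L -> T
Step 5: 'DGL' decrypts to 'LOT'.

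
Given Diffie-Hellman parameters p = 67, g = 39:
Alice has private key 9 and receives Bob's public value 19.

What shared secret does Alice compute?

Step 1: s = B^a mod p = 19^9 mod 67.
  19^1 mod 67 = 19
  19^2 mod 67 = (19 * 19) mod 67 = 26
  19^3 mod 67 = (26 * 19) mod 67 = 25
  19^4 mod 67 = (25 * 19) mod 67 = 6
  19^5 mod 67 = (6 * 19) mod 67 = 47
  19^6 mod 67 = (47 * 19) mod 67 = 22
  19^7 mod 67 = (22 * 19) mod 67 = 16
  19^8 mod 67 = (16 * 19) mod 67 = 36
  19^9 mod 67 = (36 * 19) mod 67 = 14
Result: shared secret = 14.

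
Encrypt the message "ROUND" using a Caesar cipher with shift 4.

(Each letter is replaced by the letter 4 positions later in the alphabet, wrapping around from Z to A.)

Step 1: For each letter, shift forward by 4 positions (mod 26).
  R (position 17) -> position (17+4) mod 26 = 21 -> V
  O (position 14) -> position (14+4) mod 26 = 18 -> S
  U (position 20) -> position (20+4) mod 26 = 24 -> Y
  N (position 13) -> position (13+4) mod 26 = 17 -> R
  D (position 3) -> position (3+4) mod 26 = 7 -> H
Result: VSYRH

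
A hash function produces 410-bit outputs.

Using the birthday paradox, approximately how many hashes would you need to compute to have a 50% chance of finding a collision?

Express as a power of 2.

Step 1: The birthday paradox gives collision probability ~50% after sqrt(2^n) = 2^(n/2) hashes.
Step 2: For 410-bit output: 2^(410/2) = 2^205.
Step 3: Approximately 2^205 hash computations needed.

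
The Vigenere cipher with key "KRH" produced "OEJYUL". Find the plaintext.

Step 1: Extend key: KRHKRH
Step 2: Decrypt each letter (c - k) mod 26:
  O(14) - K(10) = (14-10) mod 26 = 4 = E
  E(4) - R(17) = (4-17) mod 26 = 13 = N
  J(9) - H(7) = (9-7) mod 26 = 2 = C
  Y(24) - K(10) = (24-10) mod 26 = 14 = O
  U(20) - R(17) = (20-17) mod 26 = 3 = D
  L(11) - H(7) = (11-7) mod 26 = 4 = E
Plaintext: ENCODE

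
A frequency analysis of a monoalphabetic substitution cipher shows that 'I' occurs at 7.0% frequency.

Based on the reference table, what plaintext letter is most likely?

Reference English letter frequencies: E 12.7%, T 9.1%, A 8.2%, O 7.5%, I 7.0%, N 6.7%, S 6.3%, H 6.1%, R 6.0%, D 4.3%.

Step 1: The observed frequency is 7.0%.
Step 2: Compare with English frequencies:
  E: 12.7% (difference: 5.7%)
  T: 9.1% (difference: 2.1%)
  A: 8.2% (difference: 1.2%)
  O: 7.5% (difference: 0.5%)
  I: 7.0% (difference: 0.0%) <-- closest
  N: 6.7% (difference: 0.3%)
  S: 6.3% (difference: 0.7%)
  H: 6.1% (difference: 0.9%)
  R: 6.0% (difference: 1.0%)
  D: 4.3% (difference: 2.7%)
Step 3: 'I' most likely represents 'I' (frequency 7.0%).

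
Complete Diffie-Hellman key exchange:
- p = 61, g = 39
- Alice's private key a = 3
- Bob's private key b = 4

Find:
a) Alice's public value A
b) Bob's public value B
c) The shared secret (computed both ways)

Step 1: A = g^a mod p = 39^3 mod 61 = 27.
Step 2: B = g^b mod p = 39^4 mod 61 = 16.
Step 3: Alice computes s = B^a mod p = 16^3 mod 61 = 9.
Step 4: Bob computes s = A^b mod p = 27^4 mod 61 = 9.
Both sides agree: shared secret = 9.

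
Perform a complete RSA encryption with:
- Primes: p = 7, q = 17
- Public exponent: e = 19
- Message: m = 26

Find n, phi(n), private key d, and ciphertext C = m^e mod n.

Step 1: n = 7 * 17 = 119.
Step 2: phi(n) = (7-1)(17-1) = 6 * 16 = 96.
Step 3: Find d = 19^(-1) mod 96 = 91.
  Verify: 19 * 91 = 1729 = 1 (mod 96).
Step 4: C = 26^19 mod 119 = 117.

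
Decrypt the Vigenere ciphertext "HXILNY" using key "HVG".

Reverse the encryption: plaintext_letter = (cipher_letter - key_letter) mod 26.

Step 1: Extend key: HVGHVG
Step 2: Decrypt each letter (c - k) mod 26:
  H(7) - H(7) = (7-7) mod 26 = 0 = A
  X(23) - V(21) = (23-21) mod 26 = 2 = C
  I(8) - G(6) = (8-6) mod 26 = 2 = C
  L(11) - H(7) = (11-7) mod 26 = 4 = E
  N(13) - V(21) = (13-21) mod 26 = 18 = S
  Y(24) - G(6) = (24-6) mod 26 = 18 = S
Plaintext: ACCESS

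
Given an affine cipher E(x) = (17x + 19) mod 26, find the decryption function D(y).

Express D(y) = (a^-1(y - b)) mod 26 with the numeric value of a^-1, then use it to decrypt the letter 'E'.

Step 1: Find a^-1, the modular inverse of 17 mod 26.
Step 2: We need 17 * a^-1 = 1 (mod 26).
Step 3: 17 * 23 = 391 = 15 * 26 + 1, so a^-1 = 23.
Step 4: D(y) = 23(y - 19) mod 26.
Step 5: Apply to 'E' (y = 4): D(4) = 23 * (4 - 19) mod 26 = 23 * -15 mod 26 = 19 -> 'T'.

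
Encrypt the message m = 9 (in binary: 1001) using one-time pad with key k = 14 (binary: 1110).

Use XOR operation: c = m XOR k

Step 1: Write out the XOR operation bit by bit:
  Message: 1001
  Key:     1110
  XOR:     0111
Step 2: Convert to decimal: 0111 = 7.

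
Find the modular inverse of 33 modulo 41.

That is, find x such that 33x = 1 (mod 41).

Step 1: We need x such that 33 * x = 1 (mod 41).
Step 2: Using the extended Euclidean algorithm or trial:
  33 * 5 = 165 = 4 * 41 + 1.
Step 3: Since 165 mod 41 = 1, the inverse is x = 5.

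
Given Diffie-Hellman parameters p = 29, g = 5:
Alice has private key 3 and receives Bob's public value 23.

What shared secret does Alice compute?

Step 1: s = B^a mod p = 23^3 mod 29.
  23^1 mod 29 = 23
  23^2 mod 29 = (23 * 23) mod 29 = 7
  23^3 mod 29 = (7 * 23) mod 29 = 16
Result: shared secret = 16.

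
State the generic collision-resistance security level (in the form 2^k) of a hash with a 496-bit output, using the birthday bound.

Step 1: The birthday paradox gives collision probability ~50% after sqrt(2^n) = 2^(n/2) hashes.
Step 2: For 496-bit output: 2^(496/2) = 2^248.
Step 3: Approximately 2^248 hash computations needed.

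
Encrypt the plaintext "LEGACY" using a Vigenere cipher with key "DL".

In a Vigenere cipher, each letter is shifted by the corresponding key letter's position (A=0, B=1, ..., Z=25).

Step 1: Repeat key to match plaintext length:
  Plaintext: LEGACY
  Key:       DLDLDL
Step 2: Encrypt each letter:
  L(11) + D(3) = (11+3) mod 26 = 14 = O
  E(4) + L(11) = (4+11) mod 26 = 15 = P
  G(6) + D(3) = (6+3) mod 26 = 9 = J
  A(0) + L(11) = (0+11) mod 26 = 11 = L
  C(2) + D(3) = (2+3) mod 26 = 5 = F
  Y(24) + L(11) = (24+11) mod 26 = 9 = J
Ciphertext: OPJLFJ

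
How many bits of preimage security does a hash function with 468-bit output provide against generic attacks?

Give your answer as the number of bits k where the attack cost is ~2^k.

Step 1: The hash has a 468-bit output.
Step 2: Preimage resistance means: given a digest h(x), it should be infeasible to find any input that hashes to it.
With a 468-bit output there are 2^468 possible digests, so a generic brute-force preimage search costs about 2^468 evaluations.
Step 3: Security level = 468 bits.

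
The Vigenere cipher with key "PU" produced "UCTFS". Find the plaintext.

Step 1: Extend key: PUPUP
Step 2: Decrypt each letter (c - k) mod 26:
  U(20) - P(15) = (20-15) mod 26 = 5 = F
  C(2) - U(20) = (2-20) mod 26 = 8 = I
  T(19) - P(15) = (19-15) mod 26 = 4 = E
  F(5) - U(20) = (5-20) mod 26 = 11 = L
  S(18) - P(15) = (18-15) mod 26 = 3 = D
Plaintext: FIELD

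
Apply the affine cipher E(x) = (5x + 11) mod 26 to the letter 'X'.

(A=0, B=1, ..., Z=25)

Step 1: Convert 'X' to number: x = 23.
Step 2: E(23) = (5 * 23 + 11) mod 26 = 126 mod 26 = 22.
Step 3: Convert 22 back to letter: W.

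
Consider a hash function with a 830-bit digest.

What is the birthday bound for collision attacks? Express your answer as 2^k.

Step 1: The birthday paradox gives collision probability ~50% after sqrt(2^n) = 2^(n/2) hashes.
Step 2: For 830-bit output: 2^(830/2) = 2^415.
Step 3: Approximately 2^415 hash computations needed.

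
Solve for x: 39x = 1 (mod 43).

Step 1: We need x such that 39 * x = 1 (mod 43).
Step 2: Using the extended Euclidean algorithm or trial:
  39 * 32 = 1248 = 29 * 43 + 1.
Step 3: Since 1248 mod 43 = 1, the inverse is x = 32.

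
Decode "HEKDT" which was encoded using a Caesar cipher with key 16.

Step 1: Reverse the shift by subtracting 16 from each letter position.
  H (position 7) -> position (7-16) mod 26 = 17 -> R
  E (position 4) -> position (4-16) mod 26 = 14 -> O
  K (position 10) -> position (10-16) mod 26 = 20 -> U
  D (position 3) -> position (3-16) mod 26 = 13 -> N
  T (position 19) -> position (19-16) mod 26 = 3 -> D
Decrypted message: ROUND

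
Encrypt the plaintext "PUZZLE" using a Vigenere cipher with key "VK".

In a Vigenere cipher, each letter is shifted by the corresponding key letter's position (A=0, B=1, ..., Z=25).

Step 1: Repeat key to match plaintext length:
  Plaintext: PUZZLE
  Key:       VKVKVK
Step 2: Encrypt each letter:
  P(15) + V(21) = (15+21) mod 26 = 10 = K
  U(20) + K(10) = (20+10) mod 26 = 4 = E
  Z(25) + V(21) = (25+21) mod 26 = 20 = U
  Z(25) + K(10) = (25+10) mod 26 = 9 = J
  L(11) + V(21) = (11+21) mod 26 = 6 = G
  E(4) + K(10) = (4+10) mod 26 = 14 = O
Ciphertext: KEUJGO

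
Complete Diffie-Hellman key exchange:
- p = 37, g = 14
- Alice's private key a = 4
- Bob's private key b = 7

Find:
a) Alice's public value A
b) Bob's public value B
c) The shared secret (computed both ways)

Step 1: A = g^a mod p = 14^4 mod 37 = 10.
Step 2: B = g^b mod p = 14^7 mod 37 = 23.
Step 3: Alice computes s = B^a mod p = 23^4 mod 37 = 10.
Step 4: Bob computes s = A^b mod p = 10^7 mod 37 = 10.
Both sides agree: shared secret = 10.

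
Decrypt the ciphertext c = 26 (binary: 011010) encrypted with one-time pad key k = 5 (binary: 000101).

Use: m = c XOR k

Step 1: XOR ciphertext with key:
  Ciphertext: 011010
  Key:        000101
  XOR:        011111
Step 2: Plaintext = 011111 = 31 in decimal.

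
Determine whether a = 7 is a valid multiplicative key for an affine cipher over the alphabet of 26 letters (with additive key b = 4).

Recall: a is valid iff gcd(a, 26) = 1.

Step 1: Compute gcd(7, 26).
Step 2: gcd(7, 26) = 1.
Since gcd = 1, 7 is coprime with 26, so it is a valid key.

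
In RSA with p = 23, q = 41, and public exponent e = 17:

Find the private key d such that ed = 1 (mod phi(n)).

Step 1: n = 23 * 41 = 943.
Step 2: phi(n) = 22 * 40 = 880.
Step 3: Find d such that 17 * d = 1 (mod 880).
Step 4: d = 17^(-1) mod 880 = 673.
Verification: 17 * 673 = 11441 = 13 * 880 + 1.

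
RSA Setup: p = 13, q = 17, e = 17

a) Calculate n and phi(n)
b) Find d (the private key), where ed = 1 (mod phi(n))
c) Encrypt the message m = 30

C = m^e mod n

Step 1: n = 13 * 17 = 221.
Step 2: phi(n) = (13-1)(17-1) = 12 * 16 = 192.
Step 3: Find d = 17^(-1) mod 192 = 113.
  Verify: 17 * 113 = 1921 = 1 (mod 192).
Step 4: C = 30^17 mod 221 = 166.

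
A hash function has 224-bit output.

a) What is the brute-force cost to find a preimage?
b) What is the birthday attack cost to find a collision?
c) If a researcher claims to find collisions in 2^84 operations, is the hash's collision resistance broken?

Step 1: Preimage resistance requires brute-force of 2^224 operations.
Step 2: Collision resistance (birthday bound) = 2^(224/2) = 2^112.
Step 3: The claimed attack costs 2^84 operations.
Step 4: Since 2^84 < 2^112, the claimed attack beats the generic birthday bound, so collision resistance is broken.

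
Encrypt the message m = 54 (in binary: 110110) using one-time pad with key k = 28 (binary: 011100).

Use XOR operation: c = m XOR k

Step 1: Write out the XOR operation bit by bit:
  Message: 110110
  Key:     011100
  XOR:     101010
Step 2: Convert to decimal: 101010 = 42.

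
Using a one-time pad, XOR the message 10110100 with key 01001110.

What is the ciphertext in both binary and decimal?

Step 1: Write out the XOR operation bit by bit:
  Message: 10110100
  Key:     01001110
  XOR:     11111010
Step 2: Convert to decimal: 11111010 = 250.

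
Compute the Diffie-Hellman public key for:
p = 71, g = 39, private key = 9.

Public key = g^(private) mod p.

Step 1: A = g^a mod p = 39^9 mod 71.
  39^1 mod 71 = 39
  39^2 mod 71 = (39 * 39) mod 71 = 30
  39^3 mod 71 = (30 * 39) mod 71 = 34
  39^4 mod 71 = (34 * 39) mod 71 = 48
  39^5 mod 71 = (48 * 39) mod 71 = 26
  39^6 mod 71 = (26 * 39) mod 71 = 20
  39^7 mod 71 = (20 * 39) mod 71 = 70
  39^8 mod 71 = (70 * 39) mod 71 = 32
  39^9 mod 71 = (32 * 39) mod 71 = 41
Result: A = 41.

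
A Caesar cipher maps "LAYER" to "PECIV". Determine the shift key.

Step 1: Compare first letters: L (position 11) -> P (position 15).
Step 2: Shift = (15 - 11) mod 26 = 4.
The shift value is 4.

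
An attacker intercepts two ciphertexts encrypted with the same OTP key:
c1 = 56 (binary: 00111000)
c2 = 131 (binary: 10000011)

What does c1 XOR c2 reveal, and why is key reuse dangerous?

Step 1: c1 XOR c2 = (m1 XOR k) XOR (m2 XOR k).
Step 2: By XOR associativity/commutativity: = m1 XOR m2 XOR k XOR k = m1 XOR m2.
Step 3: 00111000 XOR 10000011 = 10111011 = 187.
Step 4: The key cancels out! An attacker learns m1 XOR m2 = 187, revealing the relationship between plaintexts.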